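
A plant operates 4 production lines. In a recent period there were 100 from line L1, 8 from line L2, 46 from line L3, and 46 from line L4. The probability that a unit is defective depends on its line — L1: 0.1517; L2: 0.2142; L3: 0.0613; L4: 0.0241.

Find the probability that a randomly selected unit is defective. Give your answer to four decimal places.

Total: 100 + 8 + 46 + 46 = 200.
P(L1) = 100/200 = 0.5. P(L2) = 8/200 = 0.04. P(L3) = 46/200 = 0.23. P(L4) = 46/200 = 0.23.
Summing over the partition,
P(D) = P(D|L1)·P(L1) + P(D|L2)·P(L2) + P(D|L3)·P(L3) + P(D|L4)·P(L4)
      = 0.1517·0.5 + 0.2142·0.04 + 0.0613·0.23 + 0.0241·0.23
      = 0.07585 + 0.008568 + 0.014099 + 0.005543 = 0.10406

P(D) ≈ 0.1041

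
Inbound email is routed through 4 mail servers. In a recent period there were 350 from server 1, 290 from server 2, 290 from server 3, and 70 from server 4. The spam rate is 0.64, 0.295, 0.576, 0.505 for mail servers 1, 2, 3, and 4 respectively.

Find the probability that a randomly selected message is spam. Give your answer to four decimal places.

Total: 350 + 290 + 290 + 70 = 1000.
P(1) = 350/1000 = 0.35. P(2) = 290/1000 = 0.29. P(3) = 290/1000 = 0.29. P(4) = 70/1000 = 0.07.
P(S) = P(S|1)·P(1) + P(S|2)·P(2) + P(S|3)·P(3) + P(S|4)·P(4)
      = 0.64·0.35 + 0.295·0.29 + 0.576·0.29 + 0.505·0.07
      = 0.224 + 0.08555 + 0.16704 + 0.03535 = 0.51194

P(S) ≈ 0.5119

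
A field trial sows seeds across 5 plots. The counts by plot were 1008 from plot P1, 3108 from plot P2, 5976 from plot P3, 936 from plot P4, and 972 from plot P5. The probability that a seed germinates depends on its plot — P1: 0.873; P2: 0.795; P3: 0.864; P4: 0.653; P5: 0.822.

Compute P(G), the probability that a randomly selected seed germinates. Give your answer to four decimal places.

P(G) ≈ 0.8270

Total: 1008 + 3108 + 5976 + 936 + 972 = 12000.
P(P1) = 1008/12000 = 0.084. P(P2) = 3108/12000 = 0.259. P(P3) = 5976/12000 = 0.498. P(P4) = 936/12000 = 0.078. P(P5) = 972/12000 = 0.081.
Summing over the partition,
P(G) = P(G|P1)·P(P1) + P(G|P2)·P(P2) + P(G|P3)·P(P3) + P(G|P4)·P(P4) + P(G|P5)·P(P5)
      = 0.873·0.084 + 0.795·0.259 + 0.864·0.498 + 0.653·0.078 + 0.822·0.081
      = 0.073332 + 0.205905 + 0.430272 + 0.050934 + 0.066582 = 0.827025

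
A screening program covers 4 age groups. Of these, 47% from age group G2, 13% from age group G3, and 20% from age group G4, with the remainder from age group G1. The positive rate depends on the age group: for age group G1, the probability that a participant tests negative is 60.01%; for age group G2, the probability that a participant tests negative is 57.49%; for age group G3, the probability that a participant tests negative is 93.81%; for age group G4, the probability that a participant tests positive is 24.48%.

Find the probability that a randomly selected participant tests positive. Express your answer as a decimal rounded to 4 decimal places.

P(G1) = 1 − (0.47 + 0.13 + 0.2) = 0.2.
P(T|G1) = 1 − 0.6001 = 0.3999.
P(T|G2) = 1 − 0.5749 = 0.4251.
P(T|G3) = 1 − 0.9381 = 0.0619.
P(T) = P(T|G1)·P(G1) + P(T|G2)·P(G2) + P(T|G3)·P(G3) + P(T|G4)·P(G4)
      = 0.3999·0.2 + 0.4251·0.47 + 0.0619·0.13 + 0.2448·0.2
      = 0.07998 + 0.199797 + 0.008047 + 0.04896 = 0.336784

0.3368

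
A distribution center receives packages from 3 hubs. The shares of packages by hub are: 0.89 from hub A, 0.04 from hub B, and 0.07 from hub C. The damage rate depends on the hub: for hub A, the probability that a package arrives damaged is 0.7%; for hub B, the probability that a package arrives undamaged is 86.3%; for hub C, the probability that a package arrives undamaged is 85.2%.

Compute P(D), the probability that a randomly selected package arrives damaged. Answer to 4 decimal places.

P(D) ≈ 0.0221

P(D|B) = 1 − 0.863 = 0.137.
P(D|C) = 1 − 0.852 = 0.148.
P(D) = P(D|A)·P(A) + P(D|B)·P(B) + P(D|C)·P(C)
      = 0.007·0.89 + 0.137·0.04 + 0.148·0.07
      = 0.00623 + 0.00548 + 0.01036 = 0.02207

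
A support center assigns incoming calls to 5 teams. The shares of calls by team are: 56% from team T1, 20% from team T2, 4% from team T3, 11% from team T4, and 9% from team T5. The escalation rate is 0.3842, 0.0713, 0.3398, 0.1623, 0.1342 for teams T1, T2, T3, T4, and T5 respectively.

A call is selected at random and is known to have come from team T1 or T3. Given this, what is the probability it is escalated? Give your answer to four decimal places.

P(E|S) ≈ 0.3812

Let S = {T1, T3}.
P(S) = 0.56 + 0.04 = 0.6.
P(E ∩ S) = 0.3842·0.56 + 0.3398·0.04 = 0.215152 + 0.013592 = 0.228744.
P(E | S) = 0.228744 / 0.6 = 0.381240…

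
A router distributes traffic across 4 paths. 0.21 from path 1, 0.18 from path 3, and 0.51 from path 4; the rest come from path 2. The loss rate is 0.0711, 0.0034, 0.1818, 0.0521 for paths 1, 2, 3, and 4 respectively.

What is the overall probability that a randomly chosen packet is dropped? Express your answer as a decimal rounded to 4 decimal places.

0.0746

P(2) = 1 − (0.21 + 0.18 + 0.51) = 0.1.
P(L) = P(L|1)·P(1) + P(L|2)·P(2) + P(L|3)·P(3) + P(L|4)·P(4)
      = 0.0711·0.21 + 0.0034·0.1 + 0.1818·0.18 + 0.0521·0.51
      = 0.014931 + 0.00034 + 0.032724 + 0.026571 = 0.074566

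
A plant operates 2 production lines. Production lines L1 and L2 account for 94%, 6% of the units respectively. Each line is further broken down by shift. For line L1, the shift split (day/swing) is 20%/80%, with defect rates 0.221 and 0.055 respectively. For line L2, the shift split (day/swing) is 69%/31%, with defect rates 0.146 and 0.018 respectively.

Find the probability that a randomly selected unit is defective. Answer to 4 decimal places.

0.0893

P(D|L1) = 0.2·0.221 + 0.8·0.055 = 0.0442 + 0.044 = 0.0882
P(D|L2) = 0.69·0.146 + 0.31·0.018 = 0.10074 + 0.00558 = 0.10632
By total probability over the outer partition,
P(D) = 0.94·0.0882 + 0.06·0.10632
      = 0.082908 + 0.0063792 = 0.0892872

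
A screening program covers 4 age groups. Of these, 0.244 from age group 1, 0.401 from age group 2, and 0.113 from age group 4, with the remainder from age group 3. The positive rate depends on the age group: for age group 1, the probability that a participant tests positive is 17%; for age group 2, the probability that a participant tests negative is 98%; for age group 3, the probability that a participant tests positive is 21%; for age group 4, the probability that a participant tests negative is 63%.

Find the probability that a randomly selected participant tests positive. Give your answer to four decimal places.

P(T) ≈ 0.1421

P(3) = 1 − (0.244 + 0.401 + 0.113) = 0.242.
P(T|2) = 1 − 0.98 = 0.02.
P(T|4) = 1 − 0.63 = 0.37.
P(T) = P(T|1)·P(1) + P(T|2)·P(2) + P(T|3)·P(3) + P(T|4)·P(4)
      = 0.17·0.244 + 0.02·0.401 + 0.21·0.242 + 0.37·0.113
      = 0.04148 + 0.00802 + 0.05082 + 0.04181 = 0.14213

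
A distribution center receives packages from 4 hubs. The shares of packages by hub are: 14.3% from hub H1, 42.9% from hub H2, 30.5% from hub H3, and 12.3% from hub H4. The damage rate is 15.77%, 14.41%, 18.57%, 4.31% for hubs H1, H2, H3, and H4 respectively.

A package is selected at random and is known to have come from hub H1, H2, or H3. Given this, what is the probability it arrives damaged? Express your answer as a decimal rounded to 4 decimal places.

P(D|S) ≈ 0.1608

Let S = {H1, H2, H3}.
P(S) = 0.143 + 0.429 + 0.305 = 0.877.
P(D ∩ S) = 0.1577·0.143 + 0.1441·0.429 + 0.1857·0.305 = 0.0225511 + 0.0618189 + 0.0566385 = 0.1410085.
P(D | S) = 0.1410085 / 0.877 = 0.160785…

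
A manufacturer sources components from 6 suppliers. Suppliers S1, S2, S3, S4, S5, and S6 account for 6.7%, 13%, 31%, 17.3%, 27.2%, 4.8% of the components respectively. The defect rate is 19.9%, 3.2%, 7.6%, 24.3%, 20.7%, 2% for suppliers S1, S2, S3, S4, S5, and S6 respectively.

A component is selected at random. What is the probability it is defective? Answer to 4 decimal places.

0.1404

P(D) = P(D|S1)·P(S1) + P(D|S2)·P(S2) + P(D|S3)·P(S3) + P(D|S4)·P(S4) + P(D|S5)·P(S5) + P(D|S6)·P(S6)
      = 0.199·0.067 + 0.032·0.13 + 0.076·0.31 + 0.243·0.173 + 0.207·0.272 + 0.02·0.048
      = 0.013333 + 0.00416 + 0.02356 + 0.042039 + 0.056304 + 0.00096 = 0.140356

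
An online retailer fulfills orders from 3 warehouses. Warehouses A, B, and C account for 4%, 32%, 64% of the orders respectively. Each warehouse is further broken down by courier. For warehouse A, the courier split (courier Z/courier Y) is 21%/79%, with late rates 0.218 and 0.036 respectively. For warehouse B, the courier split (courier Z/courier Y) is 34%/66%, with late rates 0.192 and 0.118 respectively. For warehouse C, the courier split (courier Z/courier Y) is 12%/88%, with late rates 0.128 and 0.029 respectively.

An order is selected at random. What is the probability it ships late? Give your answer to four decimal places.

0.0749

P(L|A) = 0.21·0.218 + 0.79·0.036 = 0.04578 + 0.02844 = 0.07422
P(L|B) = 0.34·0.192 + 0.66·0.118 = 0.06528 + 0.07788 = 0.14316
P(L|C) = 0.12·0.128 + 0.88·0.029 = 0.01536 + 0.02552 = 0.04088
By total probability over the outer partition,
P(L) = 0.04·0.07422 + 0.32·0.14316 + 0.64·0.04088
      = 0.0029688 + 0.0458112 + 0.0261632 = 0.0749432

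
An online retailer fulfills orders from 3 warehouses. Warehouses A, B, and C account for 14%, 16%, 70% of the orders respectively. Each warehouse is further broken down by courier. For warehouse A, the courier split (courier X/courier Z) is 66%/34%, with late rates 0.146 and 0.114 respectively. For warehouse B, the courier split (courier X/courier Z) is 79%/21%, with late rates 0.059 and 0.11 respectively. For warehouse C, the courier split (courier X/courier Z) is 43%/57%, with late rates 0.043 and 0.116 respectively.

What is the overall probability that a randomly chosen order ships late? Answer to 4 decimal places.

P(L|A) = 0.66·0.146 + 0.34·0.114 = 0.09636 + 0.03876 = 0.13512
P(L|B) = 0.79·0.059 + 0.21·0.11 = 0.04661 + 0.0231 = 0.06971
P(L|C) = 0.43·0.043 + 0.57·0.116 = 0.01849 + 0.06612 = 0.08461
By total probability over the outer partition,
P(L) = 0.14·0.13512 + 0.16·0.06971 + 0.7·0.08461
      = 0.0189168 + 0.0111536 + 0.059227 = 0.0892974

P(L) ≈ 0.0893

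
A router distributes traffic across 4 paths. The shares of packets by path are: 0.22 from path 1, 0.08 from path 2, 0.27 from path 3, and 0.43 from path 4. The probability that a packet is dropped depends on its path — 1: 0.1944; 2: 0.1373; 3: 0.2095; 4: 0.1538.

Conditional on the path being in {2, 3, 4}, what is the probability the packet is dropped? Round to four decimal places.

0.1714

Let S = {2, 3, 4}.
P(S) = 0.08 + 0.27 + 0.43 = 0.78.
P(L ∩ S) = 0.1373·0.08 + 0.2095·0.27 + 0.1538·0.43 = 0.010984 + 0.056565 + 0.066134 = 0.133683.
P(L | S) = 0.133683 / 0.78 = 0.171388…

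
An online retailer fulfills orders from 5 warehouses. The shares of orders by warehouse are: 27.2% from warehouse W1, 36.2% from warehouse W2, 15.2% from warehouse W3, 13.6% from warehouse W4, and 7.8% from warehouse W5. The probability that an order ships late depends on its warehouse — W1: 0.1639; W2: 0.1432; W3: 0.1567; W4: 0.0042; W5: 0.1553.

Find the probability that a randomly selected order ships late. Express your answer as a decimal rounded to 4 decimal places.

P(L) ≈ 0.1329

Using total probability over the partition,
P(L) = P(L|W1)·P(W1) + P(L|W2)·P(W2) + P(L|W3)·P(W3) + P(L|W4)·P(W4) + P(L|W5)·P(W5)
      = 0.1639·0.272 + 0.1432·0.362 + 0.1567·0.152 + 0.0042·0.136 + 0.1553·0.078
      = 0.0445808 + 0.0518384 + 0.0238184 + 0.0005712 + 0.0121134 = 0.1329222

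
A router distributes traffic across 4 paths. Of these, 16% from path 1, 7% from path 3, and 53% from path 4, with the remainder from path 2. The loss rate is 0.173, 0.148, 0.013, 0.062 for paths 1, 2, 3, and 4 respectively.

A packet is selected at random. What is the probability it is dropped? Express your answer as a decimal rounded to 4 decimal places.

P(2) = 1 − (0.16 + 0.07 + 0.53) = 0.24.
By the law of total probability,
P(L) = P(L|1)·P(1) + P(L|2)·P(2) + P(L|3)·P(3) + P(L|4)·P(4)
      = 0.173·0.16 + 0.148·0.24 + 0.013·0.07 + 0.062·0.53
      = 0.02768 + 0.03552 + 0.00091 + 0.03286 = 0.09697

P(L) ≈ 0.0970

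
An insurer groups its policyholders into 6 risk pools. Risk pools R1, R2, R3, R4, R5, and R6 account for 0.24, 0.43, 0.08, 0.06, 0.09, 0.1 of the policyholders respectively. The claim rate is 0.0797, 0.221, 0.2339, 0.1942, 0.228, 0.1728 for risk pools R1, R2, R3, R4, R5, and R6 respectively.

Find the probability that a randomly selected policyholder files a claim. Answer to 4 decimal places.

P(C) = P(C|R1)·P(R1) + P(C|R2)·P(R2) + P(C|R3)·P(R3) + P(C|R4)·P(R4) + P(C|R5)·P(R5) + P(C|R6)·P(R6)
      = 0.0797·0.24 + 0.221·0.43 + 0.2339·0.08 + 0.1942·0.06 + 0.228·0.09 + 0.1728·0.1
      = 0.019128 + 0.09503 + 0.018712 + 0.011652 + 0.02052 + 0.01728 = 0.182322

P(C) ≈ 0.1823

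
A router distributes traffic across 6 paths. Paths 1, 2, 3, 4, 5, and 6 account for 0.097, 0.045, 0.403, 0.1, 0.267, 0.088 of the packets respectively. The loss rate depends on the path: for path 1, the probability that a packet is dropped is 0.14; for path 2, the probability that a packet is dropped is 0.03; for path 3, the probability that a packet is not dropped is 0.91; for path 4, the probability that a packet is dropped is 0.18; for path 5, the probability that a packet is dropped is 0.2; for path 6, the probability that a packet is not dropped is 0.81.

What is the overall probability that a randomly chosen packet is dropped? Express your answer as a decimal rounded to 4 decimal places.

0.1393

P(L|3) = 1 − 0.91 = 0.09.
P(L|6) = 1 − 0.81 = 0.19.
P(L) = P(L|1)·P(1) + P(L|2)·P(2) + P(L|3)·P(3) + P(L|4)·P(4) + P(L|5)·P(5) + P(L|6)·P(6)
      = 0.14·0.097 + 0.03·0.045 + 0.09·0.403 + 0.18·0.1 + 0.2·0.267 + 0.19·0.088
      = 0.01358 + 0.00135 + 0.03627 + 0.018 + 0.0534 + 0.01672 = 0.13932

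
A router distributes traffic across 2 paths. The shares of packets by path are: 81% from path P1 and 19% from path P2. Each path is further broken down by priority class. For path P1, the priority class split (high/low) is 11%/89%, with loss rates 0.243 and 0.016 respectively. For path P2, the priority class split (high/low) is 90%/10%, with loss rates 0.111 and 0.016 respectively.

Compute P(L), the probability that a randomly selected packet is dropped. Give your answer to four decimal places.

P(L|P1) = 0.11·0.243 + 0.89·0.016 = 0.02673 + 0.01424 = 0.04097
P(L|P2) = 0.9·0.111 + 0.1·0.016 = 0.0999 + 0.0016 = 0.1015
Then overall,
P(L) = 0.81·0.04097 + 0.19·0.1015
      = 0.0331857 + 0.019285 = 0.0524707

0.0525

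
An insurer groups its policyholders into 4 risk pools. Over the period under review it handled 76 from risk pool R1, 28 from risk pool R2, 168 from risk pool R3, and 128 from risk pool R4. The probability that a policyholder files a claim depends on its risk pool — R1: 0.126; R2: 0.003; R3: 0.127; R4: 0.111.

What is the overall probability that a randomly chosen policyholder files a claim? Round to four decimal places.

0.1130

Total: 76 + 28 + 168 + 128 = 400.
P(R1) = 76/400 = 0.19. P(R2) = 28/400 = 0.07. P(R3) = 168/400 = 0.42. P(R4) = 128/400 = 0.32.
P(C) = P(C|R1)·P(R1) + P(C|R2)·P(R2) + P(C|R3)·P(R3) + P(C|R4)·P(R4)
      = 0.126·0.19 + 0.003·0.07 + 0.127·0.42 + 0.111·0.32
      = 0.02394 + 0.00021 + 0.05334 + 0.03552 = 0.11301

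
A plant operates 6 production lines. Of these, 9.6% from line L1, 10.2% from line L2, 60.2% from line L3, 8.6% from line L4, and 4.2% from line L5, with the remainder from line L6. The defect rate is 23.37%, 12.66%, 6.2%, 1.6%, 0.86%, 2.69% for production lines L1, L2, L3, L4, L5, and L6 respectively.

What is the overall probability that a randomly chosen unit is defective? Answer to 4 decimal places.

P(D) ≈ 0.0763

P(L6) = 1 − (0.096 + 0.102 + 0.602 + 0.086 + 0.042) = 0.072.
Using total probability over the partition,
P(D) = P(D|L1)·P(L1) + P(D|L2)·P(L2) + P(D|L3)·P(L3) + P(D|L4)·P(L4) + P(D|L5)·P(L5) + P(D|L6)·P(L6)
      = 0.2337·0.096 + 0.1266·0.102 + 0.062·0.602 + 0.016·0.086 + 0.0086·0.042 + 0.0269·0.072
      = 0.0224352 + 0.0129132 + 0.037324 + 0.001376 + 0.0003612 + 0.0019368 = 0.0763464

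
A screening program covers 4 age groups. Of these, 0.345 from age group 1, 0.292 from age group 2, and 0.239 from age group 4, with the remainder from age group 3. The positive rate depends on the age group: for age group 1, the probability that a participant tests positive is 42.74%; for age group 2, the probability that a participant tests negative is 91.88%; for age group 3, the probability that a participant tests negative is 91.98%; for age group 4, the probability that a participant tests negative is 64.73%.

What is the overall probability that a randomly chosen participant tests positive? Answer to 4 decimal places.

P(3) = 1 − (0.345 + 0.292 + 0.239) = 0.124.
P(T|2) = 1 − 0.9188 = 0.0812.
P(T|3) = 1 − 0.9198 = 0.0802.
P(T|4) = 1 − 0.6473 = 0.3527.
By the law of total probability,
P(T) = P(T|1)·P(1) + P(T|2)·P(2) + P(T|3)·P(3) + P(T|4)·P(4)
      = 0.4274·0.345 + 0.0812·0.292 + 0.0802·0.124 + 0.3527·0.239
      = 0.147453 + 0.0237104 + 0.0099448 + 0.0842953 = 0.2654035

P(T) ≈ 0.2654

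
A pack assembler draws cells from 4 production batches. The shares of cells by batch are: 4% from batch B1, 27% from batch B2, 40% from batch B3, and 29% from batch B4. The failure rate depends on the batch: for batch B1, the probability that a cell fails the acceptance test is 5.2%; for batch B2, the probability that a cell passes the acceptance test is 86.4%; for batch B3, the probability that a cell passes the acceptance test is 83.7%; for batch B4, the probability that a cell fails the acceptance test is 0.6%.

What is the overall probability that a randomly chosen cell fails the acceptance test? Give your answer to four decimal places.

P(F|B2) = 1 − 0.864 = 0.136.
P(F|B3) = 1 − 0.837 = 0.163.
By the law of total probability,
P(F) = P(F|B1)·P(B1) + P(F|B2)·P(B2) + P(F|B3)·P(B3) + P(F|B4)·P(B4)
      = 0.052·0.04 + 0.136·0.27 + 0.163·0.4 + 0.006·0.29
      = 0.00208 + 0.03672 + 0.0652 + 0.00174 = 0.10574

0.1057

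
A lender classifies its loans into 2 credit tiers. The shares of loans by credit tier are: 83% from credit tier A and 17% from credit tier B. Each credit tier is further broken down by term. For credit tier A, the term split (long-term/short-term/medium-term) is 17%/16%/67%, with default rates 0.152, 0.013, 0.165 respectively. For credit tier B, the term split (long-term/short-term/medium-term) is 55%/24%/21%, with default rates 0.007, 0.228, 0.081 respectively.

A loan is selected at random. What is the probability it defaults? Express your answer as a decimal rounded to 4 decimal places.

P(D|A) = 0.17·0.152 + 0.16·0.013 + 0.67·0.165 = 0.02584 + 0.00208 + 0.11055 = 0.13847
P(D|B) = 0.55·0.007 + 0.24·0.228 + 0.21·0.081 = 0.00385 + 0.05472 + 0.01701 = 0.07558
Then overall,
P(D) = 0.83·0.13847 + 0.17·0.07558
      = 0.1149301 + 0.0128486 = 0.1277787

0.1278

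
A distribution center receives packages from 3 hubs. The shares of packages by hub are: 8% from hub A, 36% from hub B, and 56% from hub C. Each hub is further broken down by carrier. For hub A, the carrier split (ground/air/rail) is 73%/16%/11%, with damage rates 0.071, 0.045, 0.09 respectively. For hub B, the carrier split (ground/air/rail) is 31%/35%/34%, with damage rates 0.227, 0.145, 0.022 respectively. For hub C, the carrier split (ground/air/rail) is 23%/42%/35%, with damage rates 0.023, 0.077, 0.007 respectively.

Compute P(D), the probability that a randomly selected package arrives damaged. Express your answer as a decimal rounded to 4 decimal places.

P(D) ≈ 0.0743

P(D|A) = 0.73·0.071 + 0.16·0.045 + 0.11·0.09 = 0.05183 + 0.0072 + 0.0099 = 0.06893
P(D|B) = 0.31·0.227 + 0.35·0.145 + 0.34·0.022 = 0.07037 + 0.05075 + 0.00748 = 0.1286
P(D|C) = 0.23·0.023 + 0.42·0.077 + 0.35·0.007 = 0.00529 + 0.03234 + 0.00245 = 0.04008
By total probability over the outer partition,
P(D) = 0.08·0.06893 + 0.36·0.1286 + 0.56·0.04008
      = 0.0055144 + 0.046296 + 0.0224448 = 0.0742552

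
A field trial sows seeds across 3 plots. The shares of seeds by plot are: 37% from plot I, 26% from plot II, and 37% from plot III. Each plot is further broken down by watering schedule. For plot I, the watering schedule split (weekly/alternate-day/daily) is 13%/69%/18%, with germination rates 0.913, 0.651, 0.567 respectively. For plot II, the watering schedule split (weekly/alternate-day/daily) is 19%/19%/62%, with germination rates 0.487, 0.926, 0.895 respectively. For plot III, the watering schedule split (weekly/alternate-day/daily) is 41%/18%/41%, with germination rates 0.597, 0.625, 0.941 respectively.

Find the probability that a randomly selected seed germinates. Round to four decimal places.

P(G|I) = 0.13·0.913 + 0.69·0.651 + 0.18·0.567 = 0.11869 + 0.44919 + 0.10206 = 0.66994
P(G|II) = 0.19·0.487 + 0.19·0.926 + 0.62·0.895 = 0.09253 + 0.17594 + 0.5549 = 0.82337
P(G|III) = 0.41·0.597 + 0.18·0.625 + 0.41·0.941 = 0.24477 + 0.1125 + 0.38581 = 0.74308
By total probability over the outer partition,
P(G) = 0.37·0.66994 + 0.26·0.82337 + 0.37·0.74308
      = 0.2478778 + 0.2140762 + 0.2749396 = 0.7368936

0.7369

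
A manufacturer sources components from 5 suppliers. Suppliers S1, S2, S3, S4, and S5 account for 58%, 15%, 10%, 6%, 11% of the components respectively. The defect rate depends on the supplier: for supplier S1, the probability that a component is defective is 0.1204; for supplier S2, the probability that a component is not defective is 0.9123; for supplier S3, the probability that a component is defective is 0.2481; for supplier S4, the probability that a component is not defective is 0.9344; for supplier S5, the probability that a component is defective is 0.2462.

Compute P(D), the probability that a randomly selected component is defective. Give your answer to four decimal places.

P(D|S2) = 1 − 0.9123 = 0.0877.
P(D|S4) = 1 − 0.9344 = 0.0656.
Using total probability over the partition,
P(D) = P(D|S1)·P(S1) + P(D|S2)·P(S2) + P(D|S3)·P(S3) + P(D|S4)·P(S4) + P(D|S5)·P(S5)
      = 0.1204·0.58 + 0.0877·0.15 + 0.2481·0.1 + 0.0656·0.06 + 0.2462·0.11
      = 0.069832 + 0.013155 + 0.02481 + 0.003936 + 0.027082 = 0.138815

0.1388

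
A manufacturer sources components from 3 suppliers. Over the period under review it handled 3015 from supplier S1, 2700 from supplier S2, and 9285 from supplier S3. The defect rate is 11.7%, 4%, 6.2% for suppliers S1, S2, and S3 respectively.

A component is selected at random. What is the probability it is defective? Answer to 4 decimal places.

Total: 3015 + 2700 + 9285 = 15000.
P(S1) = 3015/15000 = 0.201. P(S2) = 2700/15000 = 0.18. P(S3) = 9285/15000 = 0.619.
P(D) = P(D|S1)·P(S1) + P(D|S2)·P(S2) + P(D|S3)·P(S3)
      = 0.117·0.201 + 0.04·0.18 + 0.062·0.619
      = 0.023517 + 0.0072 + 0.038378 = 0.069095

P(D) ≈ 0.0691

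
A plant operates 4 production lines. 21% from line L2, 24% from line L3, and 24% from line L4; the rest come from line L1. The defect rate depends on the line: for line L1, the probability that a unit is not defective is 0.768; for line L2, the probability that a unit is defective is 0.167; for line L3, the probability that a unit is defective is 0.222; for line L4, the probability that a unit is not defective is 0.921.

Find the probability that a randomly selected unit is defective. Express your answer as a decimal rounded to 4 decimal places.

P(L1) = 1 − (0.21 + 0.24 + 0.24) = 0.31.
P(D|L1) = 1 − 0.768 = 0.232.
P(D|L4) = 1 − 0.921 = 0.079.
P(D) = P(D|L1)·P(L1) + P(D|L2)·P(L2) + P(D|L3)·P(L3) + P(D|L4)·P(L4)
      = 0.232·0.31 + 0.167·0.21 + 0.222·0.24 + 0.079·0.24
      = 0.07192 + 0.03507 + 0.05328 + 0.01896 = 0.17923

0.1792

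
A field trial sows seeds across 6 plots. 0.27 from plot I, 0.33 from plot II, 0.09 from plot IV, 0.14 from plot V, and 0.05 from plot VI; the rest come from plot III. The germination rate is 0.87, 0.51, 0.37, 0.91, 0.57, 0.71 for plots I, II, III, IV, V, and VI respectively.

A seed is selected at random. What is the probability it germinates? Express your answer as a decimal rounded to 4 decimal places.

P(G) ≈ 0.6448

P(III) = 1 − (0.27 + 0.33 + 0.09 + 0.14 + 0.05) = 0.12.
P(G) = P(G|I)·P(I) + P(G|II)·P(II) + P(G|III)·P(III) + P(G|IV)·P(IV) + P(G|V)·P(V) + P(G|VI)·P(VI)
      = 0.87·0.27 + 0.51·0.33 + 0.37·0.12 + 0.91·0.09 + 0.57·0.14 + 0.71·0.05
      = 0.2349 + 0.1683 + 0.0444 + 0.0819 + 0.0798 + 0.0355 = 0.6448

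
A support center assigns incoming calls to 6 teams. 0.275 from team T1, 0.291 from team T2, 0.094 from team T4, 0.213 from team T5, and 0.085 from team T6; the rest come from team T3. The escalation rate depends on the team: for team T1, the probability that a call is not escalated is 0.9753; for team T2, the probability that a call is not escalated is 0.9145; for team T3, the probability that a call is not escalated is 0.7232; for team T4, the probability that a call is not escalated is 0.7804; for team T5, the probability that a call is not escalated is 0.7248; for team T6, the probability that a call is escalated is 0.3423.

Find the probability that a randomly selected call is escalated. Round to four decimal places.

P(E) ≈ 0.1517

P(T3) = 1 − (0.275 + 0.291 + 0.094 + 0.213 + 0.085) = 0.042.
P(E|T1) = 1 − 0.9753 = 0.0247.
P(E|T2) = 1 − 0.9145 = 0.0855.
P(E|T3) = 1 − 0.7232 = 0.2768.
P(E|T4) = 1 − 0.7804 = 0.2196.
P(E|T5) = 1 − 0.7248 = 0.2752.
P(E) = P(E|T1)·P(T1) + P(E|T2)·P(T2) + P(E|T3)·P(T3) + P(E|T4)·P(T4) + P(E|T5)·P(T5) + P(E|T6)·P(T6)
      = 0.0247·0.275 + 0.0855·0.291 + 0.2768·0.042 + 0.2196·0.094 + 0.2752·0.213 + 0.3423·0.085
      = 0.0067925 + 0.0248805 + 0.0116256 + 0.0206424 + 0.0586176 + 0.0290955 = 0.1516541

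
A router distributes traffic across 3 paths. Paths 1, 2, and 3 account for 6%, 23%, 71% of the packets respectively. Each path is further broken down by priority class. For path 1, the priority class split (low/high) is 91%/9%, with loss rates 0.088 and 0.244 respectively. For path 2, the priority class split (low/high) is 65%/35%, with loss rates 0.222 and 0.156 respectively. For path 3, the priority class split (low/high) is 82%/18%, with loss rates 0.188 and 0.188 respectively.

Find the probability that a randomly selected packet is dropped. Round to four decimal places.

P(L|1) = 0.91·0.088 + 0.09·0.244 = 0.08008 + 0.02196 = 0.10204
P(L|2) = 0.65·0.222 + 0.35·0.156 = 0.1443 + 0.0546 = 0.1989
P(L|3) = 0.82·0.188 + 0.18·0.188 = 0.15416 + 0.03384 = 0.188
Then overall,
P(L) = 0.06·0.10204 + 0.23·0.1989 + 0.71·0.188
      = 0.0061224 + 0.045747 + 0.13348 = 0.1853494

0.1853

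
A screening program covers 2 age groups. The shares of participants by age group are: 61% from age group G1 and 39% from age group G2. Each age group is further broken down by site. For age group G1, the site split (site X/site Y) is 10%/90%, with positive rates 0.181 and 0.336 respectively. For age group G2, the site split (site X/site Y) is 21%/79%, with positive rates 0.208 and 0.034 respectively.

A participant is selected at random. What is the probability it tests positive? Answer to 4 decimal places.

0.2230

P(T|G1) = 0.1·0.181 + 0.9·0.336 = 0.0181 + 0.3024 = 0.3205
P(T|G2) = 0.21·0.208 + 0.79·0.034 = 0.04368 + 0.02686 = 0.07054
Then overall,
P(T) = 0.61·0.3205 + 0.39·0.07054
      = 0.195505 + 0.0275106 = 0.2230156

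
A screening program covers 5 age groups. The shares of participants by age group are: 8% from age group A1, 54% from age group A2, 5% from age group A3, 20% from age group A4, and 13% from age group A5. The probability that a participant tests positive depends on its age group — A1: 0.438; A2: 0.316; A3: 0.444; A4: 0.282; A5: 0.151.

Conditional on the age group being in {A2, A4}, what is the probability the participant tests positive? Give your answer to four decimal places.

P(T|S) ≈ 0.3068

Let S = {A2, A4}.
P(S) = 0.54 + 0.2 = 0.74.
P(T ∩ S) = 0.316·0.54 + 0.282·0.2 = 0.17064 + 0.0564 = 0.22704.
P(T | S) = 0.22704 / 0.74 = 0.306811…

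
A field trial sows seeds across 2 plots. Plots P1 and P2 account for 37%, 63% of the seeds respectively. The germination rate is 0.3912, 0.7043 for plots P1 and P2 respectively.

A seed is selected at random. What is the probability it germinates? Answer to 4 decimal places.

0.5885

P(G) = P(G|P1)·P(P1) + P(G|P2)·P(P2)
      = 0.3912·0.37 + 0.7043·0.63
      = 0.144744 + 0.443709 = 0.588453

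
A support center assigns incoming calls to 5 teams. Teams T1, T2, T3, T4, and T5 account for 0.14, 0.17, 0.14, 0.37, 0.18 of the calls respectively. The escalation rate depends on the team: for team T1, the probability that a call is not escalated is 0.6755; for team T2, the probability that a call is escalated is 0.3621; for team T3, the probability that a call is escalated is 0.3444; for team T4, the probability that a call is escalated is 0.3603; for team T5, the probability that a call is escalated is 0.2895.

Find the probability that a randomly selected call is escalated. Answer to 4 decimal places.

0.3406

P(E|T1) = 1 − 0.6755 = 0.3245.
Summing over the partition,
P(E) = P(E|T1)·P(T1) + P(E|T2)·P(T2) + P(E|T3)·P(T3) + P(E|T4)·P(T4) + P(E|T5)·P(T5)
      = 0.3245·0.14 + 0.3621·0.17 + 0.3444·0.14 + 0.3603·0.37 + 0.2895·0.18
      = 0.04543 + 0.061557 + 0.048216 + 0.133311 + 0.05211 = 0.340624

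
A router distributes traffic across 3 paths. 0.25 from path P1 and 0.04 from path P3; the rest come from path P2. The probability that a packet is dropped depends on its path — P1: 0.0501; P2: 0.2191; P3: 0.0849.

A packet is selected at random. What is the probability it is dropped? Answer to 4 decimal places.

P(P2) = 1 − (0.25 + 0.04) = 0.71.
P(L) = P(L|P1)·P(P1) + P(L|P2)·P(P2) + P(L|P3)·P(P3)
      = 0.0501·0.25 + 0.2191·0.71 + 0.0849·0.04
      = 0.012525 + 0.155561 + 0.003396 = 0.171482

0.1715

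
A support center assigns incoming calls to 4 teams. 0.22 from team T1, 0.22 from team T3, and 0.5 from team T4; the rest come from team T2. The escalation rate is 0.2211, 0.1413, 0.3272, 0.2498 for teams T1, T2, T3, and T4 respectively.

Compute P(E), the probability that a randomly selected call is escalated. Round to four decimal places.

P(T2) = 1 − (0.22 + 0.22 + 0.5) = 0.06.
Using total probability over the partition,
P(E) = P(E|T1)·P(T1) + P(E|T2)·P(T2) + P(E|T3)·P(T3) + P(E|T4)·P(T4)
      = 0.2211·0.22 + 0.1413·0.06 + 0.3272·0.22 + 0.2498·0.5
      = 0.048642 + 0.008478 + 0.071984 + 0.1249 = 0.254004

P(E) ≈ 0.2540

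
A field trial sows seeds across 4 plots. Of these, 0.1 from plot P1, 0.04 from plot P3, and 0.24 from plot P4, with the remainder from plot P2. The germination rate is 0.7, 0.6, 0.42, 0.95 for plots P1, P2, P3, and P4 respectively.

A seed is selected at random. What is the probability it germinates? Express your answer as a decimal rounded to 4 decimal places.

P(G) ≈ 0.6868

P(P2) = 1 − (0.1 + 0.04 + 0.24) = 0.62.
P(G) = P(G|P1)·P(P1) + P(G|P2)·P(P2) + P(G|P3)·P(P3) + P(G|P4)·P(P4)
      = 0.7·0.1 + 0.6·0.62 + 0.42·0.04 + 0.95·0.24
      = 0.07 + 0.372 + 0.0168 + 0.228 = 0.6868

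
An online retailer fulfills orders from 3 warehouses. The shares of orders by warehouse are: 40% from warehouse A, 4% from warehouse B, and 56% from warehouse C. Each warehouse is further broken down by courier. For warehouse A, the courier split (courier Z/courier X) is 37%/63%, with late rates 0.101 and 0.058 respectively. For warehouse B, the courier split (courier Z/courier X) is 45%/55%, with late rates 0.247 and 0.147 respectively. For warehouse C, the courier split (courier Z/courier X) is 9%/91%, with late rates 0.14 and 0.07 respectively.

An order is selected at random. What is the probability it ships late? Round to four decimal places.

P(L|A) = 0.37·0.101 + 0.63·0.058 = 0.03737 + 0.03654 = 0.07391
P(L|B) = 0.45·0.247 + 0.55·0.147 = 0.11115 + 0.08085 = 0.192
P(L|C) = 0.09·0.14 + 0.91·0.07 = 0.0126 + 0.0637 = 0.0763
Then overall,
P(L) = 0.4·0.07391 + 0.04·0.192 + 0.56·0.0763
      = 0.029564 + 0.00768 + 0.042728 = 0.079972

0.0800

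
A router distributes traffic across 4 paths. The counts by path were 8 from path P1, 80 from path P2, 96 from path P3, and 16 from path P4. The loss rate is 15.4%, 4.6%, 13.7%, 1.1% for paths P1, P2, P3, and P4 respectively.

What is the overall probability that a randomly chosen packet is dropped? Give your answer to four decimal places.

P(L) ≈ 0.0912

Total: 8 + 80 + 96 + 16 = 200.
P(P1) = 8/200 = 0.04. P(P2) = 80/200 = 0.4. P(P3) = 96/200 = 0.48. P(P4) = 16/200 = 0.08.
Using total probability over the partition,
P(L) = P(L|P1)·P(P1) + P(L|P2)·P(P2) + P(L|P3)·P(P3) + P(L|P4)·P(P4)
      = 0.154·0.04 + 0.046·0.4 + 0.137·0.48 + 0.011·0.08
      = 0.00616 + 0.0184 + 0.06576 + 0.00088 = 0.0912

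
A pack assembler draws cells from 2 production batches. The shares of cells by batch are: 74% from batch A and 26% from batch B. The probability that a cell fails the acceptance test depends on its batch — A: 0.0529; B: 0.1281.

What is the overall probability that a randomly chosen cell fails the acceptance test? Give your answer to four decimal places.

0.0725

By the law of total probability,
P(F) = P(F|A)·P(A) + P(F|B)·P(B)
      = 0.0529·0.74 + 0.1281·0.26
      = 0.039146 + 0.033306 = 0.072452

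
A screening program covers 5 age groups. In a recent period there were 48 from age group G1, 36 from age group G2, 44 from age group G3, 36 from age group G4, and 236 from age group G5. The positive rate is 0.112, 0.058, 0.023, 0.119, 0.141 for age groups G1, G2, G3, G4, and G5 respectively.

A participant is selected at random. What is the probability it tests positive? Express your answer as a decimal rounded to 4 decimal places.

0.1151

Total: 48 + 36 + 44 + 36 + 236 = 400.
P(G1) = 48/400 = 0.12. P(G2) = 36/400 = 0.09. P(G3) = 44/400 = 0.11. P(G4) = 36/400 = 0.09. P(G5) = 236/400 = 0.59.
Summing over the partition,
P(T) = P(T|G1)·P(G1) + P(T|G2)·P(G2) + P(T|G3)·P(G3) + P(T|G4)·P(G4) + P(T|G5)·P(G5)
      = 0.112·0.12 + 0.058·0.09 + 0.023·0.11 + 0.119·0.09 + 0.141·0.59
      = 0.01344 + 0.00522 + 0.00253 + 0.01071 + 0.08319 = 0.11509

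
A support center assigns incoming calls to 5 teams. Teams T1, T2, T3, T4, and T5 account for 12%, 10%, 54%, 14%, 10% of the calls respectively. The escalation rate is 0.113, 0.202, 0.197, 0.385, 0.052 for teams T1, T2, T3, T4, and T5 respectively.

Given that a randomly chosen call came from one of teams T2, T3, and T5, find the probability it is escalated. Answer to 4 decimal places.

Let S = {T2, T3, T5}.
P(S) = 0.1 + 0.54 + 0.1 = 0.74.
P(E ∩ S) = 0.202·0.1 + 0.197·0.54 + 0.052·0.1 = 0.0202 + 0.10638 + 0.0052 = 0.13178.
P(E | S) = 0.13178 / 0.74 = 0.178081…

0.1781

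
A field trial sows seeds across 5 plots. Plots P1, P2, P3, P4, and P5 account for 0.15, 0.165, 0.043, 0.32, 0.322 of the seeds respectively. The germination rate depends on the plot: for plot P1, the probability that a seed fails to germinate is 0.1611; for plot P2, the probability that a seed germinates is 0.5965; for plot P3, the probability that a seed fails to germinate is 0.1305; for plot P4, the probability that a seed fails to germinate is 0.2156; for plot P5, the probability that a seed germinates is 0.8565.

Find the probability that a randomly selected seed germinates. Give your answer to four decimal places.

P(G|P1) = 1 − 0.1611 = 0.8389.
P(G|P3) = 1 − 0.1305 = 0.8695.
P(G|P4) = 1 − 0.2156 = 0.7844.
Summing over the partition,
P(G) = P(G|P1)·P(P1) + P(G|P2)·P(P2) + P(G|P3)·P(P3) + P(G|P4)·P(P4) + P(G|P5)·P(P5)
      = 0.8389·0.15 + 0.5965·0.165 + 0.8695·0.043 + 0.7844·0.32 + 0.8565·0.322
      = 0.125835 + 0.0984225 + 0.0373885 + 0.251008 + 0.275793 = 0.788447

0.7884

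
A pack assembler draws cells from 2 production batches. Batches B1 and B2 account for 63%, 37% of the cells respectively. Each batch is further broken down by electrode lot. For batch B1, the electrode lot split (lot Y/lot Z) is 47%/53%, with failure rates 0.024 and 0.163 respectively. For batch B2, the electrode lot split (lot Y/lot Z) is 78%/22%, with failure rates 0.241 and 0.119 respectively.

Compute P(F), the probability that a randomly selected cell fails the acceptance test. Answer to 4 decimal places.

P(F|B1) = 0.47·0.024 + 0.53·0.163 = 0.01128 + 0.08639 = 0.09767
P(F|B2) = 0.78·0.241 + 0.22·0.119 = 0.18798 + 0.02618 = 0.21416
By total probability over the outer partition,
P(F) = 0.63·0.09767 + 0.37·0.21416
      = 0.0615321 + 0.0792392 = 0.1407713

0.1408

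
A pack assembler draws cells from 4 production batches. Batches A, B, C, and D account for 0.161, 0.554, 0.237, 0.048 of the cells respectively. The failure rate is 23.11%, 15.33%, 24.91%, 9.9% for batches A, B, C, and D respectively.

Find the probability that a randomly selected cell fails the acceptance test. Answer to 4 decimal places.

P(F) = P(F|A)·P(A) + P(F|B)·P(B) + P(F|C)·P(C) + P(F|D)·P(D)
      = 0.2311·0.161 + 0.1533·0.554 + 0.2491·0.237 + 0.099·0.048
      = 0.0372071 + 0.0849282 + 0.0590367 + 0.004752 = 0.185924

P(F) ≈ 0.1859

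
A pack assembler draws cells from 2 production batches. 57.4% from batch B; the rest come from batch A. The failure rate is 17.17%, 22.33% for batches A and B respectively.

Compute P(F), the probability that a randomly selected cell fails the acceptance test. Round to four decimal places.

0.2013

P(A) = 1 − (0.574) = 0.426.
P(F) = P(F|A)·P(A) + P(F|B)·P(B)
      = 0.1717·0.426 + 0.2233·0.574
      = 0.0731442 + 0.1281742 = 0.2013184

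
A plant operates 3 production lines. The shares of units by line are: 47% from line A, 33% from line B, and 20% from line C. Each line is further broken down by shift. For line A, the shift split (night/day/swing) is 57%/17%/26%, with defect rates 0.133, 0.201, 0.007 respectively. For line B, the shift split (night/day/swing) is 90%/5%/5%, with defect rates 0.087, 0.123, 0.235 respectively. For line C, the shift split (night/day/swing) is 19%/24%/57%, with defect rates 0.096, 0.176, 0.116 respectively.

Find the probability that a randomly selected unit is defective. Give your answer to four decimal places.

P(D) ≈ 0.1096

P(D|A) = 0.57·0.133 + 0.17·0.201 + 0.26·0.007 = 0.07581 + 0.03417 + 0.00182 = 0.1118
P(D|B) = 0.9·0.087 + 0.05·0.123 + 0.05·0.235 = 0.0783 + 0.00615 + 0.01175 = 0.0962
P(D|C) = 0.19·0.096 + 0.24·0.176 + 0.57·0.116 = 0.01824 + 0.04224 + 0.06612 = 0.1266
Then overall,
P(D) = 0.47·0.1118 + 0.33·0.0962 + 0.2·0.1266
      = 0.052546 + 0.031746 + 0.02532 = 0.109612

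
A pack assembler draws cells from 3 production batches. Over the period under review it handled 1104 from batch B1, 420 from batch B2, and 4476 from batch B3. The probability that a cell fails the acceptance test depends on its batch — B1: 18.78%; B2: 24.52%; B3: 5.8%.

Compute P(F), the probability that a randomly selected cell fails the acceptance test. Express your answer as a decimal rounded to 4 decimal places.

Total: 1104 + 420 + 4476 = 6000.
P(B1) = 1104/6000 = 0.184. P(B2) = 420/6000 = 0.07. P(B3) = 4476/6000 = 0.746.
P(F) = P(F|B1)·P(B1) + P(F|B2)·P(B2) + P(F|B3)·P(B3)
      = 0.1878·0.184 + 0.2452·0.07 + 0.058·0.746
      = 0.0345552 + 0.017164 + 0.043268 = 0.0949872

P(F) ≈ 0.0950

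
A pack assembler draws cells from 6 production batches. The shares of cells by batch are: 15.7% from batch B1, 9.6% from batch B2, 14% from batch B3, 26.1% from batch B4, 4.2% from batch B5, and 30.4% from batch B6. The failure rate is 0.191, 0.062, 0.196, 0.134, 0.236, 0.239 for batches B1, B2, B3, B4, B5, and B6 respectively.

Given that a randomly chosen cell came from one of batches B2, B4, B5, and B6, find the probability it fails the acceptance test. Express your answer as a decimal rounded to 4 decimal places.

Let S = {B2, B4, B5, B6}.
P(S) = 0.096 + 0.261 + 0.042 + 0.304 = 0.703.
P(F ∩ S) = 0.062·0.096 + 0.134·0.261 + 0.236·0.042 + 0.239·0.304 = 0.005952 + 0.034974 + 0.009912 + 0.072656 = 0.123494.
P(F | S) = 0.123494 / 0.703 = 0.175667…

P(F|S) ≈ 0.1757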